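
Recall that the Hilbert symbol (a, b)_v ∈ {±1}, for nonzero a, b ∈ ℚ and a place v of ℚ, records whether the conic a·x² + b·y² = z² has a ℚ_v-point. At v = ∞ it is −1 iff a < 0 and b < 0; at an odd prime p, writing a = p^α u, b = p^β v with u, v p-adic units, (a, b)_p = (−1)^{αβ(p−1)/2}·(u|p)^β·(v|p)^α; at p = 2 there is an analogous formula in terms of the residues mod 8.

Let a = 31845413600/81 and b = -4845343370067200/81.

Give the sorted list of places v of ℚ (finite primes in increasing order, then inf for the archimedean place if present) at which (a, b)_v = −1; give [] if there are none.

[7, 11, 13, 23]

Mod squares: a ≡ 9614, b ≡ -2093. Check v ∈ {∞, 2, 3, 5, 7, 11, 13, 19, 23}.
v=2: v_2(a)=5, v_2(b)=8; units ≡ 7, 3 (mod 8); ε·ε+αω+βω = 1·1+5·1+8·0 ≡ 0  ⇒  (a,b)_2 = +1.
v=23: a=23^1·(≡3), b=23^1·(≡2) mod 23; (3|23)=+1, (2|23)=+1; (−1)^{1·1·11}·(+1)^1·(+1)^1 = -1.
v=19: a=19^1·(≡8), b=19^2·(≡4) mod 19; (8|19)=-1, (4|19)=+1; (−1)^{1·2·9}·(-1)^2·(+1)^1 = +1.
v=∞: 9614 > 0 and -2093 < 0  ⇒  (a,b)_∞ = +1.
v=3: a=3^-4·(≡2), b=3^-4·(≡1) mod 3; (2|3)=-1, (1|3)=+1; (−1)^{-4·-4·1}·(-1)^-4·(+1)^-4 = +1.
v=11: a=11^1·(≡1), b=11^2·(≡6) mod 11; (1|11)=+1, (6|11)=-1; (−1)^{1·2·5}·(+1)^2·(-1)^1 = -1.
v=5: a=5^2·(≡4), b=5^2·(≡2) mod 5; (4|5)=+1, (2|5)=-1; (−1)^{2·2·2}·(+1)^2·(-1)^2 = +1.
v=7: a=7^2·(≡6), b=7^3·(≡1) mod 7; (6|7)=-1, (1|7)=+1; (−1)^{2·3·3}·(-1)^3·(+1)^2 = -1.
v=13: a=13^2·(≡8), b=13^3·(≡7) mod 13; (8|13)=-1, (7|13)=-1; (−1)^{2·3·6}·(-1)^3·(-1)^2 = -1.
(9614, -2093 / ℚ) ramifies at {7, 11, 13, 23}: a division algebra.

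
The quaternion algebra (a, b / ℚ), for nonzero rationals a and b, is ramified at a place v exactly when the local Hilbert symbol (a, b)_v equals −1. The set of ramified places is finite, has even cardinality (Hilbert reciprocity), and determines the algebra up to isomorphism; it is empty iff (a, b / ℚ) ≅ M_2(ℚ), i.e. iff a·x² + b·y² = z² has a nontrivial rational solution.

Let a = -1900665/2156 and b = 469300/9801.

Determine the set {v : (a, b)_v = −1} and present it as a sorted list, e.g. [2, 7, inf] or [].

[5, 11]

(a, b) ≡ (-715, 13) mod (ℚ^×)²; places V = {2, 3, 5, 7, 11, 13, 19, ∞}.
(a,b)_3: α=4, u≡2; β=-4, v≡1 (mod 3); (2|3)=-1, (1|3)=+1; sign (−1)^0·-1^-4·+1^4 = +1.
(a,b)_7: α=-2, u≡5; β=0, v≡6 (mod 7); (5|7)=-1, (6|7)=-1; sign (−1)^0·-1^0·-1^-2 = +1.
(a,b)_2: α=-2, β=2; u≡5, v≡5 (mod 8); ε(u)ε(v)=0·0, αω(v)=-2·1, βω(u)=2·1; sum ≡ 0  ⇒  +1.
(a,b)_5: α=1, u≡2; β=2, v≡2 (mod 5); (2|5)=-1, (2|5)=-1; sign (−1)^0·-1^2·-1^1 = -1.
(a,b)_19: α=2, u≡4; β=2, v≡10 (mod 19); (4|19)=+1, (10|19)=-1; sign (−1)^0·+1^2·-1^2 = +1.
(a,b)_∞: sgn(-715)=−, sgn(13)=+, so +1.
(a,b)_13: α=1, u≡10; β=1, v≡1 (mod 13); (10|13)=+1, (1|13)=+1; sign (−1)^0·+1^1·+1^1 = +1.
(a,b)_11: α=-1, u≡4; β=-2, v≡10 (mod 11); (4|11)=+1, (10|11)=-1; sign (−1)^0·+1^-2·-1^-1 = -1.
Ram(-715, 13) = {5, 11}; no ℚ_5-point on the conic.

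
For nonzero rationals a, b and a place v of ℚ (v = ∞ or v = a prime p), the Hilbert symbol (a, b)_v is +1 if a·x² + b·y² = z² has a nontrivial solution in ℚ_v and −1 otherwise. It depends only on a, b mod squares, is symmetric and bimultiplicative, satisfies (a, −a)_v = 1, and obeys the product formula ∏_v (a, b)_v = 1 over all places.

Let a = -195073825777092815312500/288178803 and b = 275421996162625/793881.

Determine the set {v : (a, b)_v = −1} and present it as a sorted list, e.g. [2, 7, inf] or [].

[5, 13]

Mod squares: a ≡ -85215, b ≡ 131905. Check v ∈ {∞, 2, 3, 5, 11, 13, 19, 23, 31, 37}.
v=13: a=13^3·(≡12), b=13^2·(≡11) mod 13; (12|13)=+1, (11|13)=-1; (−1)^{3·2·6}·(+1)^2·(-1)^3 = -1.
v=11: a=11^-4·(≡10), b=11^-2·(≡3) mod 11; (10|11)=-1, (3|11)=+1; (−1)^{-4·-2·5}·(-1)^-2·(+1)^-4 = +1.
v=2: v_2(a)=2, v_2(b)=0; units ≡ 1, 1 (mod 8); ε·ε+αω+βω = 0·0+2·0+0·0 ≡ 0  ⇒  (a,b)_2 = +1.
v=31: a=31^2·(≡19), b=31^1·(≡4) mod 31; (19|31)=+1, (4|31)=+1; (−1)^{2·1·15}·(+1)^1·(+1)^2 = +1.
v=3: a=3^-9·(≡2), b=3^-8·(≡1) mod 3; (2|3)=-1, (1|3)=+1; (−1)^{-9·-8·1}·(-1)^-8·(+1)^-9 = +1.
v=19: a=19^3·(≡13), b=19^2·(≡17) mod 19; (13|19)=-1, (17|19)=+1; (−1)^{3·2·9}·(-1)^2·(+1)^3 = +1.
v=23: a=23^1·(≡10), b=23^1·(≡8) mod 23; (10|23)=-1, (8|23)=+1; (−1)^{1·1·11}·(-1)^1·(+1)^1 = +1.
v=5: a=5^7·(≡3), b=5^3·(≡1) mod 5; (3|5)=-1, (1|5)=+1; (−1)^{7·3·2}·(-1)^3·(+1)^7 = -1.
v=37: a=37^4·(≡28), b=37^3·(≡20) mod 37; (28|37)=+1, (20|37)=-1; (−1)^{4·3·18}·(+1)^3·(-1)^4 = +1.
v=∞: -85215 < 0 and 131905 > 0  ⇒  (a,b)_∞ = +1.
Ram(-85215, 131905) = {5, 13}; no ℚ_5-point on the conic.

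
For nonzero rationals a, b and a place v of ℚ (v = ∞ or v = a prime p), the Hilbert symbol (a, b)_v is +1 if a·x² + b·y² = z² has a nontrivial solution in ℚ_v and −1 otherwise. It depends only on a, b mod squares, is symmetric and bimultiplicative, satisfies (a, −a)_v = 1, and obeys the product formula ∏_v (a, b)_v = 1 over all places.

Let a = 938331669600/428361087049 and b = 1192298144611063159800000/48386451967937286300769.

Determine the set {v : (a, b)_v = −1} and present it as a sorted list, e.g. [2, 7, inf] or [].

Mod squares: a ≡ 6, b ≡ 195. Check v ∈ {∞, 2, 3, 5, 7, 13, 19, 37}.
v=2: v_2(a)=5, v_2(b)=6; units ≡ 3, 3 (mod 8); ε·ε+αω+βω = 1·1+5·1+6·1 ≡ 0  ⇒  (a,b)_2 = +1.
v=37: a=37^-2·(≡23), b=37^-2·(≡1) mod 37; (23|37)=-1, (1|37)=+1; (−1)^{-2·-2·18}·(-1)^-2·(+1)^-2 = +1.
v=19: a=19^-4·(≡1), b=19^-10·(≡16) mod 19; (1|19)=+1, (16|19)=+1; (−1)^{-4·-10·9}·(+1)^-10·(+1)^-4 = +1.
v=7: a=7^-4·(≡3), b=7^-8·(≡3) mod 7; (3|7)=-1, (3|7)=-1; (−1)^{-4·-8·3}·(-1)^-8·(-1)^-4 = +1.
v=13: a=13^6·(≡2), b=13^13·(≡11) mod 13; (2|13)=-1, (11|13)=-1; (−1)^{6·13·6}·(-1)^13·(-1)^6 = -1.
v=3: a=3^5·(≡2), b=3^9·(≡2) mod 3; (2|3)=-1, (2|3)=-1; (−1)^{5·9·1}·(-1)^9·(-1)^5 = -1.
v=5: a=5^2·(≡1), b=5^5·(≡4) mod 5; (1|5)=+1, (4|5)=+1; (−1)^{2·5·2}·(+1)^5·(+1)^2 = +1.
v=∞: 6 > 0 and 195 > 0  ⇒  (a,b)_∞ = +1.
Ram(6, 195) = {3, 13}; no ℚ_3-point on the conic.

[3, 13]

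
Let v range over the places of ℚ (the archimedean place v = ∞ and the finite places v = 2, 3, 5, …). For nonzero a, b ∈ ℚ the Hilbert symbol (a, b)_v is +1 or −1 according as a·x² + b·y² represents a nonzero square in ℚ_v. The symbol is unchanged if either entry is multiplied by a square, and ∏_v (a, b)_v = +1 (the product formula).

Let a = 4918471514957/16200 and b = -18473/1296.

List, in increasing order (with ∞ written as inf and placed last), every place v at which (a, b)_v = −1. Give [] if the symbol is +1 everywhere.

Mod squares: a ≡ 986986, b ≡ -377. Check v ∈ {∞, 2, 3, 5, 7, 11, 13, 17, 29, 41}.
v=3: a=3^-4·(≡1), b=3^-4·(≡1) mod 3; (1|3)=+1, (1|3)=+1; (−1)^{-4·-4·1}·(+1)^-4·(+1)^-4 = +1.
v=13: a=13^1·(≡2), b=13^1·(≡1) mod 13; (2|13)=-1, (1|13)=+1; (−1)^{1·1·6}·(-1)^1·(+1)^1 = -1.
v=41: a=41^2·(≡3), b=41^0·(≡4) mod 41; (3|41)=-1, (4|41)=+1; (−1)^{2·0·20}·(-1)^0·(+1)^2 = +1.
v=∞: 986986 > 0 and -377 < 0  ⇒  (a,b)_∞ = +1.
v=29: a=29^1·(≡14), b=29^1·(≡16) mod 29; (14|29)=-1, (16|29)=+1; (−1)^{1·1·14}·(-1)^1·(+1)^1 = -1.
v=11: a=11^3·(≡2), b=11^0·(≡2) mod 11; (2|11)=-1, (2|11)=-1; (−1)^{3·0·5}·(-1)^0·(-1)^3 = -1.
v=7: a=7^3·(≡2), b=7^2·(≡1) mod 7; (2|7)=+1, (1|7)=+1; (−1)^{3·2·3}·(+1)^2·(+1)^3 = +1.
v=5: a=5^-2·(≡4), b=5^0·(≡2) mod 5; (4|5)=+1, (2|5)=-1; (−1)^{-2·0·2}·(+1)^0·(-1)^-2 = +1.
v=17: a=17^1·(≡5), b=17^0·(≡10) mod 17; (5|17)=-1, (10|17)=-1; (−1)^{1·0·8}·(-1)^0·(-1)^1 = -1.
v=2: v_2(a)=-3, v_2(b)=-4; units ≡ 5, 7 (mod 8); ε·ε+αω+βω = 0·1+-3·0+-4·1 ≡ 0  ⇒  (a,b)_2 = +1.
Ram(986986, -377) = {11, 13, 17, 29}; no ℚ_11-point on the conic.

[11, 13, 17, 29]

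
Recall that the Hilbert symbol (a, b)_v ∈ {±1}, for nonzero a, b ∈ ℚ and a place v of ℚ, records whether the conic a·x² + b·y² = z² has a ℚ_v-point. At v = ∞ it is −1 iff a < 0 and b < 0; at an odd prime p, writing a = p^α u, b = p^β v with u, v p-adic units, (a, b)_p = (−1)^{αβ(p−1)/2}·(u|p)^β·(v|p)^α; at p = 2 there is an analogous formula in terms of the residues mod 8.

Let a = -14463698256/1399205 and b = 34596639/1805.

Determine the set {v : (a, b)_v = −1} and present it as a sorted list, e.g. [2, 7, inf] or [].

[2, 3]

(a, b) ≡ (-105, 1155) mod (ℚ^×)²; places V = {2, 3, 5, 7, 11, 19, 23, 43, ∞}.
(a,b)_19: α=0, u≡1; β=-2, v≡18 (mod 19); (1|19)=+1, (18|19)=-1; sign (−1)^0·+1^-2·-1^0 = +1.
(a,b)_5: α=-1, u≡4; β=-1, v≡4 (mod 5); (4|5)=+1, (4|5)=+1; sign (−1)^0·+1^-1·+1^-1 = +1.
(a,b)_7: α=1, u≡6; β=1, v≡1 (mod 7); (6|7)=-1, (1|7)=+1; sign (−1)^1·-1^1·+1^1 = +1.
(a,b)_43: α=0, u≡25; β=2, v≡37 (mod 43); (25|43)=+1, (37|43)=-1; sign (−1)^0·+1^2·-1^0 = +1.
(a,b)_11: α=0, u≡3; β=1, v≡7 (mod 11); (3|11)=+1, (7|11)=-1; sign (−1)^0·+1^1·-1^0 = +1.
(a,b)_2: α=4, β=0; u≡7, v≡3 (mod 8); ε(u)ε(v)=1·1, αω(v)=4·1, βω(u)=0·0; sum ≡ 1  ⇒  -1.
(a,b)_3: α=17, u≡1; β=5, v≡1 (mod 3); (1|3)=+1, (1|3)=+1; sign (−1)^1·+1^5·+1^17 = -1.
(a,b)_∞: sgn(-105)=−, sgn(1155)=+, so +1.
(a,b)_23: α=-4, u≡5; β=0, v≡14 (mod 23); (5|23)=-1, (14|23)=-1; sign (−1)^0·-1^0·-1^-4 = +1.
(-105, 1155 / ℚ) ramifies at {2, 3}: a division algebra.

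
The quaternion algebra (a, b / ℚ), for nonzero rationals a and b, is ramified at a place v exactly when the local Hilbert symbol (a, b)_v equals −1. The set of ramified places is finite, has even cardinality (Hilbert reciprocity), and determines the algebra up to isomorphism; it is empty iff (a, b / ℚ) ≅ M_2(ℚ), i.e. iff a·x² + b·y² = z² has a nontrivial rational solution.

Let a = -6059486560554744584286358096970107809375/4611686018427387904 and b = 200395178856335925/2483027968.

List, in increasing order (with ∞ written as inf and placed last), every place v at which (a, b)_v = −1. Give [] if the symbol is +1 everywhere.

Mod squares: a ≡ -8695, b ≡ 1271209. Check v ∈ {∞, 2, 3, 5, 7, 11, 17, 19, 37, 41, 43, 47}.
v=47: a=47^3·(≡7), b=47^1·(≡38) mod 47; (7|47)=+1, (38|47)=-1; (−1)^{3·1·23}·(+1)^1·(-1)^3 = +1.
v=∞: -8695 < 0 and 1271209 > 0  ⇒  (a,b)_∞ = +1.
v=3: a=3^8·(≡2), b=3^4·(≡1) mod 3; (2|3)=-1, (1|3)=+1; (−1)^{8·4·1}·(-1)^4·(+1)^8 = +1.
v=5: a=5^5·(≡4), b=5^2·(≡4) mod 5; (4|5)=+1, (4|5)=+1; (−1)^{5·2·2}·(+1)^2·(+1)^5 = +1.
v=43: a=43^2·(≡29), b=43^1·(≡39) mod 43; (29|43)=-1, (39|43)=-1; (−1)^{2·1·21}·(-1)^1·(-1)^2 = -1.
v=17: a=17^4·(≡2), b=17^3·(≡3) mod 17; (2|17)=+1, (3|17)=-1; (−1)^{4·3·8}·(+1)^3·(-1)^4 = +1.
v=19: a=19^2·(≡4), b=19^0·(≡8) mod 19; (4|19)=+1, (8|19)=-1; (−1)^{2·0·9}·(+1)^0·(-1)^2 = +1.
v=37: a=37^1·(≡35), b=37^-1·(≡1) mod 37; (35|37)=-1, (1|37)=+1; (−1)^{1·-1·18}·(-1)^-1·(+1)^1 = -1.
v=11: a=11^2·(≡2), b=11^2·(≡4) mod 11; (2|11)=-1, (4|11)=+1; (−1)^{2·2·5}·(-1)^2·(+1)^2 = +1.
v=41: a=41^6·(≡15), b=41^2·(≡39) mod 41; (15|41)=-1, (39|41)=+1; (−1)^{6·2·20}·(-1)^2·(+1)^6 = +1.
v=2: v_2(a)=-62, v_2(b)=-26; units ≡ 1, 1 (mod 8); ε·ε+αω+βω = 0·0+-62·0+-26·0 ≡ 0  ⇒  (a,b)_2 = +1.
v=7: a=7^4·(≡5), b=7^2·(≡1) mod 7; (5|7)=-1, (1|7)=+1; (−1)^{4·2·3}·(-1)^2·(+1)^4 = +1.
(-8695, 1271209 / ℚ) ramifies at {37, 43}: a division algebra.

[37, 43]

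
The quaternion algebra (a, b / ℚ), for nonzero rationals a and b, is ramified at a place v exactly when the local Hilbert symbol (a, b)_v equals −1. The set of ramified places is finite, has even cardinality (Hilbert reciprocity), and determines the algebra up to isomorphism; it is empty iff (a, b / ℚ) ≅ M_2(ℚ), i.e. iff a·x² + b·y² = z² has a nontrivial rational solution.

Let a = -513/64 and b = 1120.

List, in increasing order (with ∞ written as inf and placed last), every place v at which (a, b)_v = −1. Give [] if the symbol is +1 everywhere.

[2, 5, 7, 19]

Mod squares: a ≡ -57, b ≡ 70. Check v ∈ {∞, 2, 3, 5, 7, 19}.
v=7: a=7^0·(≡5), b=7^1·(≡6) mod 7; (5|7)=-1, (6|7)=-1; (−1)^{0·1·3}·(-1)^1·(-1)^0 = -1.
v=5: a=5^0·(≡3), b=5^1·(≡4) mod 5; (3|5)=-1, (4|5)=+1; (−1)^{0·1·2}·(-1)^1·(+1)^0 = -1.
v=2: v_2(a)=-6, v_2(b)=5; units ≡ 7, 3 (mod 8); ε·ε+αω+βω = 1·1+-6·1+5·0 ≡ 1  ⇒  (a,b)_2 = -1.
v=3: a=3^3·(≡2), b=3^0·(≡1) mod 3; (2|3)=-1, (1|3)=+1; (−1)^{3·0·1}·(-1)^0·(+1)^3 = +1.
v=19: a=19^1·(≡7), b=19^0·(≡18) mod 19; (7|19)=+1, (18|19)=-1; (−1)^{1·0·9}·(+1)^0·(-1)^1 = -1.
v=∞: -57 < 0 and 70 > 0  ⇒  (a,b)_∞ = +1.
|Ram(-57, 70)| = 4, even; anisotropic at {2, 5, 7, 19}.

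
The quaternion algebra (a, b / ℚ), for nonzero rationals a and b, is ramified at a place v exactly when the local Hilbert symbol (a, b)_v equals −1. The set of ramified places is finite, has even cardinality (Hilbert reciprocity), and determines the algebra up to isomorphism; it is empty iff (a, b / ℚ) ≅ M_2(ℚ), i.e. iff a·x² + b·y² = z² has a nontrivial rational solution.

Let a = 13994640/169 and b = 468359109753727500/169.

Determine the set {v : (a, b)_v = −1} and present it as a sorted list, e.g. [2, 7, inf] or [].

(a, b) ≡ (97185, 136059) mod (ℚ^×)²; places V = {2, 3, 5, 7, 11, 13, 19, 31, ∞}.
(a,b)_2: α=4, β=2; u≡1, v≡3 (mod 8); ε(u)ε(v)=0·1, αω(v)=4·1, βω(u)=2·0; sum ≡ 0  ⇒  +1.
(a,b)_31: α=1, u≡19; β=3, v≡5 (mod 31); (19|31)=+1, (5|31)=+1; sign (−1)^1·+1^3·+1^1 = -1.
(a,b)_∞: sgn(97185)=+, sgn(136059)=+, so +1.
(a,b)_7: α=0, u≡2; β=3, v≡6 (mod 7); (2|7)=+1, (6|7)=-1; sign (−1)^0·+1^3·-1^0 = +1.
(a,b)_11: α=1, u≡6; β=1, v≡5 (mod 11); (6|11)=-1, (5|11)=+1; sign (−1)^1·-1^1·+1^1 = +1.
(a,b)_19: α=1, u≡16; β=3, v≡5 (mod 19); (16|19)=+1, (5|19)=+1; sign (−1)^1·+1^3·+1^1 = -1.
(a,b)_3: α=3, u≡1; β=5, v≡2 (mod 3); (1|3)=+1, (2|3)=-1; sign (−1)^1·+1^5·-1^3 = +1.
(a,b)_13: α=-2, u≡10; β=-2, v≡9 (mod 13); (10|13)=+1, (9|13)=+1; sign (−1)^0·+1^-2·+1^-2 = +1.
(a,b)_5: α=1, u≡2; β=4, v≡1 (mod 5); (2|5)=-1, (1|5)=+1; sign (−1)^0·-1^4·+1^1 = +1.
|Ram(97185, 136059)| = 2, even; anisotropic at {19, 31}.

[19, 31]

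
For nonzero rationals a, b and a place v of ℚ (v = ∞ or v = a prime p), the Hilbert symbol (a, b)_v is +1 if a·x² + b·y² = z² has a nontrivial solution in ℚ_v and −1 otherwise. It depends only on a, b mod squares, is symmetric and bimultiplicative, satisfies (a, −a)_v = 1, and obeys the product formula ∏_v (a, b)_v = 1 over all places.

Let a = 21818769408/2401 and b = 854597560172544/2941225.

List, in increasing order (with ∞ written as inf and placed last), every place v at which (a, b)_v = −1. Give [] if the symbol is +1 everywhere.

[]

Mod squares: a ≡ 2, b ≡ 34. Check v ∈ {∞, 2, 3, 5, 7, 17}.
v=7: a=7^-4·(≡2), b=7^-6·(≡5) mod 7; (2|7)=+1, (5|7)=-1; (−1)^{-4·-6·3}·(+1)^-6·(-1)^-4 = +1.
v=∞: 2 > 0 and 34 > 0  ⇒  (a,b)_∞ = +1.
v=2: v_2(a)=23, v_2(b)=31; units ≡ 1, 1 (mod 8); ε·ε+αω+βω = 0·0+23·0+31·0 ≡ 0  ⇒  (a,b)_2 = +1.
v=5: a=5^0·(≡3), b=5^-2·(≡1) mod 5; (3|5)=-1, (1|5)=+1; (−1)^{0·-2·2}·(-1)^-2·(+1)^0 = +1.
v=3: a=3^2·(≡2), b=3^4·(≡1) mod 3; (2|3)=-1, (1|3)=+1; (−1)^{2·4·1}·(-1)^4·(+1)^2 = +1.
v=17: a=17^2·(≡16), b=17^3·(≡8) mod 17; (16|17)=+1, (8|17)=+1; (−1)^{2·3·8}·(+1)^3·(+1)^2 = +1.
Every local symbol is +1, so the conic 2·x² + 34·y² = z² has ℚ_v-points for all v and hence a ℚ-point; (a, b / ℚ) ≅ M_2(ℚ).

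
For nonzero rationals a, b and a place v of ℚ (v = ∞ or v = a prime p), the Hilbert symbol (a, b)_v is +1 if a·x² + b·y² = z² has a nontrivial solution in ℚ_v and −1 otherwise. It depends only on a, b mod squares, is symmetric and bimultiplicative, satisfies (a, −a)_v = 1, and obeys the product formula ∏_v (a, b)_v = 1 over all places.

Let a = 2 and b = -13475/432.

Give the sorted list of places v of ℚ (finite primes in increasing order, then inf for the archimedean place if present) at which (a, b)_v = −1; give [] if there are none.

[3, 11]

(a, b) ≡ (2, -33) mod (ℚ^×)²; places V = {2, 3, 5, 7, 11, ∞}.
(a,b)_7: α=0, u≡2; β=2, v≡1 (mod 7); (2|7)=+1, (1|7)=+1; sign (−1)^0·+1^2·+1^0 = +1.
(a,b)_5: α=0, u≡2; β=2, v≡3 (mod 5); (2|5)=-1, (3|5)=-1; sign (−1)^0·-1^2·-1^0 = +1.
(a,b)_∞: sgn(2)=+, sgn(-33)=−, so +1.
(a,b)_3: α=0, u≡2; β=-3, v≡1 (mod 3); (2|3)=-1, (1|3)=+1; sign (−1)^0·-1^-3·+1^0 = -1.
(a,b)_11: α=0, u≡2; β=1, v≡6 (mod 11); (2|11)=-1, (6|11)=-1; sign (−1)^0·-1^1·-1^0 = -1.
(a,b)_2: α=1, β=-4; u≡1, v≡7 (mod 8); ε(u)ε(v)=0·1, αω(v)=1·0, βω(u)=-4·0; sum ≡ 0  ⇒  +1.
(2, -33 / ℚ) ramifies at {3, 11}: a division algebra.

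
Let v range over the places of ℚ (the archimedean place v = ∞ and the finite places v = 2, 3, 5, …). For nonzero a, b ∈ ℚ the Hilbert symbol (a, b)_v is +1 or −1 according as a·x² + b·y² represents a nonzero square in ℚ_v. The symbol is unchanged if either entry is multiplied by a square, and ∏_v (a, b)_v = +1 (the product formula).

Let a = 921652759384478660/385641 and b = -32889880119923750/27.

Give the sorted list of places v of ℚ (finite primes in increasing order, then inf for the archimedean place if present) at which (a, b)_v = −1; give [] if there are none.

(a, b) ≡ (28985, -114) mod (ℚ^×)²; places V = {2, 3, 5, 7, 11, 17, 19, 23, 29, 31, 43, ∞}.
(a,b)_23: α=-2, u≡19; β=0, v≡13 (mod 23); (19|23)=-1, (13|23)=+1; sign (−1)^0·-1^0·+1^-2 = +1.
(a,b)_29: α=2, u≡15; β=2, v≡26 (mod 29); (15|29)=-1, (26|29)=-1; sign (−1)^0·-1^2·-1^2 = +1.
(a,b)_∞: sgn(28985)=+, sgn(-114)=−, so +1.
(a,b)_31: α=1, u≡14; β=2, v≡10 (mod 31); (14|31)=+1, (10|31)=+1; sign (−1)^0·+1^2·+1^1 = +1.
(a,b)_2: α=2, β=1; u≡1, v≡7 (mod 8); ε(u)ε(v)=0·1, αω(v)=2·0, βω(u)=1·0; sum ≡ 0  ⇒  +1.
(a,b)_5: α=1, u≡2; β=4, v≡1 (mod 5); (2|5)=-1, (1|5)=+1; sign (−1)^0·-1^4·+1^1 = +1.
(a,b)_43: α=2, u≡33; β=0, v≡23 (mod 43); (33|43)=-1, (23|43)=+1; sign (−1)^0·-1^0·+1^2 = +1.
(a,b)_7: α=2, u≡5; β=2, v≡6 (mod 7); (5|7)=-1, (6|7)=-1; sign (−1)^0·-1^2·-1^2 = +1.
(a,b)_3: α=-6, u≡2; β=-3, v≡1 (mod 3); (2|3)=-1, (1|3)=+1; sign (−1)^0·-1^-3·+1^-6 = -1.
(a,b)_11: α=1, u≡10; β=2, v≡6 (mod 11); (10|11)=-1, (6|11)=-1; sign (−1)^0·-1^2·-1^1 = -1.
(a,b)_17: α=3, u≡12; β=2, v≡5 (mod 17); (12|17)=-1, (5|17)=-1; sign (−1)^0·-1^2·-1^3 = -1.
(a,b)_19: α=2, u≡10; β=1, v≡15 (mod 19); (10|19)=-1, (15|19)=-1; sign (−1)^0·-1^1·-1^2 = -1.
Ram(28985, -114) = {3, 11, 17, 19}; no ℚ_3-point on the conic.

[3, 11, 17, 19]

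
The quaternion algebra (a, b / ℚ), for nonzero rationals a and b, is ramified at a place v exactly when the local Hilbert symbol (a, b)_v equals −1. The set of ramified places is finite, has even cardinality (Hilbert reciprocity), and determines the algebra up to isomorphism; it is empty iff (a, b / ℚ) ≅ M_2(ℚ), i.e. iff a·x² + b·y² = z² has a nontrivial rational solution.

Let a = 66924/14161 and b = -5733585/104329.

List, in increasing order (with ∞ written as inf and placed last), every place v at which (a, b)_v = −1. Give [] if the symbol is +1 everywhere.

[2, 13]

(a, b) ≡ (11, -65) mod (ℚ^×)²; places V = {2, 3, 5, 7, 11, 13, 17, 19, ∞}.
(a,b)_13: α=2, u≡8; β=1, v≡8 (mod 13); (8|13)=-1, (8|13)=-1; sign (−1)^0·-1^1·-1^2 = -1.
(a,b)_11: α=1, u≡3; β=2, v≡5 (mod 11); (3|11)=+1, (5|11)=+1; sign (−1)^0·+1^2·+1^1 = +1.
(a,b)_2: α=2, β=0; u≡3, v≡7 (mod 8); ε(u)ε(v)=1·1, αω(v)=2·0, βω(u)=0·1; sum ≡ 1  ⇒  -1.
(a,b)_7: α=-2, u≡2; β=0, v≡3 (mod 7); (2|7)=+1, (3|7)=-1; sign (−1)^0·+1^0·-1^-2 = +1.
(a,b)_3: α=2, u≡2; β=6, v≡1 (mod 3); (2|3)=-1, (1|3)=+1; sign (−1)^0·-1^6·+1^2 = +1.
(a,b)_19: α=0, u≡1; β=-2, v≡16 (mod 19); (1|19)=+1, (16|19)=+1; sign (−1)^0·+1^-2·+1^0 = +1.
(a,b)_17: α=-2, u≡11; β=-2, v≡14 (mod 17); (11|17)=-1, (14|17)=-1; sign (−1)^0·-1^-2·-1^-2 = +1.
(a,b)_5: α=0, u≡4; β=1, v≡2 (mod 5); (4|5)=+1, (2|5)=-1; sign (−1)^0·+1^1·-1^0 = +1.
(a,b)_∞: sgn(11)=+, sgn(-65)=−, so +1.
(11, -65 / ℚ) ramifies at {2, 13}: a division algebra.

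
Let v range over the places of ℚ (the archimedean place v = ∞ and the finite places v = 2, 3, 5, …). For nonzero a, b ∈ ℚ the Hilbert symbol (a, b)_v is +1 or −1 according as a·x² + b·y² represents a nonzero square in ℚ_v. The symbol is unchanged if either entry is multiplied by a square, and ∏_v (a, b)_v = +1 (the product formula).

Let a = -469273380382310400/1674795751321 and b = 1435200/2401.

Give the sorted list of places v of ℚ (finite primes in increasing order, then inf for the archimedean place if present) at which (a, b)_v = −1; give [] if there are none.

[3, 23]

(a, b) ≡ (-39, 897) mod (ℚ^×)²; places V = {2, 3, 5, 7, 11, 13, 23, ∞}.
(a,b)_13: α=1, u≡9; β=1, v≡12 (mod 13); (9|13)=+1, (12|13)=+1; sign (−1)^0·+1^1·+1^1 = +1.
(a,b)_5: α=2, u≡4; β=2, v≡3 (mod 5); (4|5)=+1, (3|5)=-1; sign (−1)^0·+1^2·-1^2 = +1.
(a,b)_7: α=-12, u≡3; β=-4, v≡4 (mod 7); (3|7)=-1, (4|7)=+1; sign (−1)^0·-1^-4·+1^-12 = +1.
(a,b)_23: α=4, u≡20; β=1, v≡18 (mod 23); (20|23)=-1, (18|23)=+1; sign (−1)^0·-1^1·+1^4 = -1.
(a,b)_11: α=-2, u≡1; β=0, v≡10 (mod 11); (1|11)=+1, (10|11)=-1; sign (−1)^0·+1^0·-1^-2 = +1.
(a,b)_3: α=9, u≡2; β=1, v≡2 (mod 3); (2|3)=-1, (2|3)=-1; sign (−1)^1·-1^1·-1^9 = -1.
(a,b)_∞: sgn(-39)=−, sgn(897)=+, so +1.
(a,b)_2: α=18, β=6; u≡1, v≡1 (mod 8); ε(u)ε(v)=0·0, αω(v)=18·0, βω(u)=6·0; sum ≡ 0  ⇒  +1.
|Ram(-39, 897)| = 2, even; anisotropic at {3, 23}.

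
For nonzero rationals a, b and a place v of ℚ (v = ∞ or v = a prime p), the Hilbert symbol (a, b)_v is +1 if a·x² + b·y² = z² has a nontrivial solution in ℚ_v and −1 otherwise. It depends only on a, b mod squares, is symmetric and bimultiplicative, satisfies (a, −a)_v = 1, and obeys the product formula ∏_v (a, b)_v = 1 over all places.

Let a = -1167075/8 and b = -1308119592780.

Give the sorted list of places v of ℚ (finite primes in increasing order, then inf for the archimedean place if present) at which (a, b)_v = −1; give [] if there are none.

(a, b) ≡ (-10374, -12155) mod (ℚ^×)²; places V = {2, 3, 5, 7, 11, 13, 17, 19, ∞}.
(a,b)_5: α=2, u≡4; β=1, v≡4 (mod 5); (4|5)=+1, (4|5)=+1; sign (−1)^0·+1^1·+1^2 = +1.
(a,b)_19: α=1, u≡5; β=2, v≡11 (mod 19); (5|19)=+1, (11|19)=+1; sign (−1)^0·+1^2·+1^1 = +1.
(a,b)_13: α=1, u≡2; β=3, v≡12 (mod 13); (2|13)=-1, (12|13)=+1; sign (−1)^0·-1^3·+1^1 = -1.
(a,b)_2: α=-3, β=2; u≡5, v≡5 (mod 8); ε(u)ε(v)=0·0, αω(v)=-3·1, βω(u)=2·1; sum ≡ 1  ⇒  -1.
(a,b)_11: α=0, u≡10; β=1, v≡6 (mod 11); (10|11)=-1, (6|11)=-1; sign (−1)^0·-1^1·-1^0 = -1.
(a,b)_∞: sgn(-10374)=−, sgn(-12155)=−, so -1.
(a,b)_7: α=1, u≡1; β=2, v≡2 (mod 7); (1|7)=+1, (2|7)=+1; sign (−1)^0·+1^2·+1^1 = +1.
(a,b)_17: α=0, u≡16; β=1, v≡1 (mod 17); (16|17)=+1, (1|17)=+1; sign (−1)^0·+1^1·+1^0 = +1.
(a,b)_3: α=3, u≡1; β=2, v≡1 (mod 3); (1|3)=+1, (1|3)=+1; sign (−1)^0·+1^2·+1^3 = +1.
(-10374, -12155 / ℚ) ramifies at {2, 11, 13, ∞}: a division algebra.

[2, 11, 13, inf]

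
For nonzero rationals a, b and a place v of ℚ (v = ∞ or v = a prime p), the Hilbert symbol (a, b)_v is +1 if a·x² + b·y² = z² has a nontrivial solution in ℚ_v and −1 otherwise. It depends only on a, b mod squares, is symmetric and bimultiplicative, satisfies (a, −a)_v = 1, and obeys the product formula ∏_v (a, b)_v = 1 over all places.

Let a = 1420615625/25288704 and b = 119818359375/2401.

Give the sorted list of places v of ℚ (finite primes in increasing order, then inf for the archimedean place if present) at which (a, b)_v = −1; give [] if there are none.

[2, 13]

(a, b) ≡ (910, 15) mod (ℚ^×)²; places V = {2, 3, 5, 7, 11, 13, 17, ∞}.
(a,b)_5: α=5, u≡3; β=9, v≡2 (mod 5); (3|5)=-1, (2|5)=-1; sign (−1)^0·-1^9·-1^5 = +1.
(a,b)_∞: sgn(910)=+, sgn(15)=+, so +1.
(a,b)_2: α=-13, β=0; u≡7, v≡7 (mod 8); ε(u)ε(v)=1·1, αω(v)=-13·0, βω(u)=0·0; sum ≡ 1  ⇒  -1.
(a,b)_7: α=-3, u≡4; β=-4, v≡1 (mod 7); (4|7)=+1, (1|7)=+1; sign (−1)^0·+1^-4·+1^-3 = +1.
(a,b)_17: α=2, u≡9; β=0, v≡16 (mod 17); (9|17)=+1, (16|17)=+1; sign (−1)^0·+1^0·+1^2 = +1.
(a,b)_3: α=-2, u≡1; β=1, v≡2 (mod 3); (1|3)=+1, (2|3)=-1; sign (−1)^0·+1^1·-1^-2 = +1.
(a,b)_13: α=1, u≡5; β=2, v≡11 (mod 13); (5|13)=-1, (11|13)=-1; sign (−1)^0·-1^2·-1^1 = -1.
(a,b)_11: α=2, u≡6; β=2, v≡3 (mod 11); (6|11)=-1, (3|11)=+1; sign (−1)^0·-1^2·+1^2 = +1.
|Ram(910, 15)| = 2, even; anisotropic at {2, 13}.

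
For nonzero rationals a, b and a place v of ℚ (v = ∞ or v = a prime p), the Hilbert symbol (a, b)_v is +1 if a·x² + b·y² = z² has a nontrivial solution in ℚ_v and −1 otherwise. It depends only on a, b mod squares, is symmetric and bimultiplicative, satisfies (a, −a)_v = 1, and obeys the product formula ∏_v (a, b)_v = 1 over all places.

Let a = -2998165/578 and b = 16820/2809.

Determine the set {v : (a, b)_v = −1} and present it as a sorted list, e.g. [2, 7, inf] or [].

[2, 23]

Mod squares: a ≡ -7130, b ≡ 5. Check v ∈ {∞, 2, 5, 17, 23, 29, 31, 53}.
v=17: a=17^-2·(≡3), b=17^0·(≡6) mod 17; (3|17)=-1, (6|17)=-1; (−1)^{-2·0·8}·(-1)^0·(-1)^-2 = +1.
v=5: a=5^1·(≡4), b=5^1·(≡1) mod 5; (4|5)=+1, (1|5)=+1; (−1)^{1·1·2}·(+1)^1·(+1)^1 = +1.
v=53: a=53^0·(≡44), b=53^-2·(≡19) mod 53; (44|53)=+1, (19|53)=-1; (−1)^{0·-2·26}·(+1)^-2·(-1)^0 = +1.
v=∞: -7130 < 0 and 5 > 0  ⇒  (a,b)_∞ = +1.
v=23: a=23^1·(≡3), b=23^0·(≡10) mod 23; (3|23)=+1, (10|23)=-1; (−1)^{1·0·11}·(+1)^0·(-1)^1 = -1.
v=2: v_2(a)=-1, v_2(b)=2; units ≡ 3, 5 (mod 8); ε·ε+αω+βω = 1·0+-1·1+2·1 ≡ 1  ⇒  (a,b)_2 = -1.
v=31: a=31^1·(≡8), b=31^0·(≡14) mod 31; (8|31)=+1, (14|31)=+1; (−1)^{1·0·15}·(+1)^0·(+1)^1 = +1.
v=29: a=29^2·(≡28), b=29^2·(≡24) mod 29; (28|29)=+1, (24|29)=+1; (−1)^{2·2·14}·(+1)^2·(+1)^2 = +1.
Ram(-7130, 5) = {2, 23}; no ℚ_2-point on the conic.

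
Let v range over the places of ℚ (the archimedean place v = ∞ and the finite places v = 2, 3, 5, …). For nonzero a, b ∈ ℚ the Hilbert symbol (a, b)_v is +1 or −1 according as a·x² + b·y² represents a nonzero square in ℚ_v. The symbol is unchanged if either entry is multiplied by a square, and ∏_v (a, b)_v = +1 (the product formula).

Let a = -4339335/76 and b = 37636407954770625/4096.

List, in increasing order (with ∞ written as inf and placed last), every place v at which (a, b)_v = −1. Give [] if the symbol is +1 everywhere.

(a, b) ≡ (-285285, 57057) mod (ℚ^×)²; places V = {2, 3, 5, 7, 11, 13, 17, 19, ∞}.
(a,b)_3: α=1, u≡2; β=3, v≡2 (mod 3); (2|3)=-1, (2|3)=-1; sign (−1)^1·-1^3·-1^1 = -1.
(a,b)_5: α=1, u≡3; β=4, v≡3 (mod 5); (3|5)=-1, (3|5)=-1; sign (−1)^0·-1^4·-1^1 = -1.
(a,b)_2: α=-2, β=-12; u≡3, v≡1 (mod 8); ε(u)ε(v)=1·0, αω(v)=-2·0, βω(u)=-12·1; sum ≡ 0  ⇒  +1.
(a,b)_19: α=-1, u≡14; β=1, v≡7 (mod 19); (14|19)=-1, (7|19)=+1; sign (−1)^1·-1^1·+1^-1 = +1.
(a,b)_17: α=2, u≡8; β=2, v≡11 (mod 17); (8|17)=+1, (11|17)=-1; sign (−1)^0·+1^2·-1^2 = +1.
(a,b)_7: α=1, u≡6; β=5, v≡3 (mod 7); (6|7)=-1, (3|7)=-1; sign (−1)^1·-1^5·-1^1 = -1.
(a,b)_∞: sgn(-285285)=−, sgn(57057)=+, so +1.
(a,b)_11: α=1, u≡3; β=1, v≡7 (mod 11); (3|11)=+1, (7|11)=-1; sign (−1)^1·+1^1·-1^1 = +1.
(a,b)_13: α=1, u≡10; β=3, v≡7 (mod 13); (10|13)=+1, (7|13)=-1; sign (−1)^0·+1^3·-1^1 = -1.
(-285285, 57057 / ℚ) ramifies at {3, 5, 7, 13}: a division algebra.

[3, 5, 7, 13]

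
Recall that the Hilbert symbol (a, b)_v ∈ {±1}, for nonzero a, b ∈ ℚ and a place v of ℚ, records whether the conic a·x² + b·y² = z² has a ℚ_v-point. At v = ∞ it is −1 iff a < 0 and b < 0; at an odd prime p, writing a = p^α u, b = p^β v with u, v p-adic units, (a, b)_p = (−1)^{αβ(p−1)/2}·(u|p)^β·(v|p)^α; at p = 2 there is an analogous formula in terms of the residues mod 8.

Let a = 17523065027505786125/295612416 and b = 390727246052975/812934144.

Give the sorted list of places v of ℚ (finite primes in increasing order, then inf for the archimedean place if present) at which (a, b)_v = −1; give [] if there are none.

(a, b) ≡ (55, 4199) mod (ℚ^×)²; places V = {2, 3, 5, 11, 13, 17, 19, ∞}.
(a,b)_5: α=3, u≡4; β=2, v≡1 (mod 5); (4|5)=+1, (1|5)=+1; sign (−1)^0·+1^2·+1^3 = +1.
(a,b)_13: α=4, u≡9; β=5, v≡2 (mod 13); (9|13)=+1, (2|13)=-1; sign (−1)^0·+1^5·-1^4 = +1.
(a,b)_19: α=8, u≡6; β=5, v≡2 (mod 19); (6|19)=+1, (2|19)=-1; sign (−1)^0·+1^5·-1^8 = +1.
(a,b)_2: α=-12, β=-10; u≡7, v≡7 (mod 8); ε(u)ε(v)=1·1, αω(v)=-12·0, βω(u)=-10·0; sum ≡ 1  ⇒  -1.
(a,b)_3: α=-8, u≡1; β=-8, v≡2 (mod 3); (1|3)=+1, (2|3)=-1; sign (−1)^0·+1^-8·-1^-8 = +1.
(a,b)_17: α=2, u≡16; β=1, v≡9 (mod 17); (16|17)=+1, (9|17)=+1; sign (−1)^0·+1^1·+1^2 = +1.
(a,b)_∞: sgn(55)=+, sgn(4199)=+, so +1.
(a,b)_11: α=-1, u≡4; β=-2, v≡8 (mod 11); (4|11)=+1, (8|11)=-1; sign (−1)^0·+1^-2·-1^-1 = -1.
(55, 4199 / ℚ) ramifies at {2, 11}: a division algebra.

[2, 11]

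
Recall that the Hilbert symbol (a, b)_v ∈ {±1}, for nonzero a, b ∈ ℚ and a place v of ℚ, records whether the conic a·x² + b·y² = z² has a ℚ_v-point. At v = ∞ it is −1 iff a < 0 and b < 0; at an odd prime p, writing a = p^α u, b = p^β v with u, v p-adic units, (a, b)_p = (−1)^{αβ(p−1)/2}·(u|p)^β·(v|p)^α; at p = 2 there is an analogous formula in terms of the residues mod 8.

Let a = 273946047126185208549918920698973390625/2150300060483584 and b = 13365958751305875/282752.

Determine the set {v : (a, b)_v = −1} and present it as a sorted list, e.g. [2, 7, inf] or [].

(a, b) ≡ (12673, 308080630) mod (ℚ^×)²; places V = {2, 3, 5, 11, 13, 17, 19, 23, 29, 41, 47, ∞}.
(a,b)_5: α=6, u≡3; β=3, v≡1 (mod 5); (3|5)=-1, (1|5)=+1; sign (−1)^0·-1^3·+1^6 = -1.
(a,b)_2: α=-18, β=-7; u≡1, v≡3 (mod 8); ε(u)ε(v)=0·1, αω(v)=-18·1, βω(u)=-7·0; sum ≡ 0  ⇒  +1.
(a,b)_41: α=-2, u≡40; β=0, v≡17 (mod 41); (40|41)=+1, (17|41)=-1; sign (−1)^0·+1^0·-1^-2 = +1.
(a,b)_∞: sgn(12673)=+, sgn(308080630)=+, so +1.
(a,b)_11: α=4, u≡9; β=1, v≡8 (mod 11); (9|11)=+1, (8|11)=-1; sign (−1)^0·+1^1·-1^4 = +1.
(a,b)_19: α=3, u≡15; β=1, v≡10 (mod 19); (15|19)=-1, (10|19)=-1; sign (−1)^1·-1^1·-1^3 = -1.
(a,b)_3: α=16, u≡1; β=8, v≡1 (mod 3); (1|3)=+1, (1|3)=+1; sign (−1)^0·+1^8·+1^16 = +1.
(a,b)_29: α=3, u≡3; β=1, v≡28 (mod 29); (3|29)=-1, (28|29)=+1; sign (−1)^0·-1^1·+1^3 = -1.
(a,b)_13: α=2, u≡7; β=1, v≡10 (mod 13); (7|13)=-1, (10|13)=+1; sign (−1)^0·-1^1·+1^2 = -1.
(a,b)_47: α=-4, u≡11; β=-2, v≡24 (mod 47); (11|47)=-1, (24|47)=+1; sign (−1)^0·-1^-2·+1^-4 = +1.
(a,b)_17: α=2, u≡8; β=1, v≡1 (mod 17); (8|17)=+1, (1|17)=+1; sign (−1)^0·+1^1·+1^2 = +1.
(a,b)_23: α=7, u≡20; β=3, v≡4 (mod 23); (20|23)=-1, (4|23)=+1; sign (−1)^1·-1^3·+1^7 = +1.
|Ram(12673, 308080630)| = 4, even; anisotropic at {5, 13, 19, 29}.

[5, 13, 19, 29]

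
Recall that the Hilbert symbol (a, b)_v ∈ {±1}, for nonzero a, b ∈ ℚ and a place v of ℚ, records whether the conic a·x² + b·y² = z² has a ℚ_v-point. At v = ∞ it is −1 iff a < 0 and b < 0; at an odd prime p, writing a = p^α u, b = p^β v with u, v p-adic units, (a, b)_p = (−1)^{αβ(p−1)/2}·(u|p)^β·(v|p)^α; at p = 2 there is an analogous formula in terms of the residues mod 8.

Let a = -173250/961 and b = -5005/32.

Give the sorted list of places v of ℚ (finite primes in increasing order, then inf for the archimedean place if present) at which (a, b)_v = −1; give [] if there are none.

[5, inf]

Mod squares: a ≡ -770, b ≡ -10010. Check v ∈ {∞, 2, 3, 5, 7, 11, 13, 31}.
v=11: a=11^1·(≡6), b=11^1·(≡4) mod 11; (6|11)=-1, (4|11)=+1; (−1)^{1·1·5}·(-1)^1·(+1)^1 = +1.
v=∞: -770 < 0 and -10010 < 0  ⇒  (a,b)_∞ = -1.
v=13: a=13^0·(≡12), b=13^1·(≡3) mod 13; (12|13)=+1, (3|13)=+1; (−1)^{0·1·6}·(+1)^1·(+1)^0 = +1.
v=5: a=5^3·(≡4), b=5^1·(≡2) mod 5; (4|5)=+1, (2|5)=-1; (−1)^{3·1·2}·(+1)^1·(-1)^3 = -1.
v=7: a=7^1·(≡1), b=7^1·(≡5) mod 7; (1|7)=+1, (5|7)=-1; (−1)^{1·1·3}·(+1)^1·(-1)^1 = +1.
v=2: v_2(a)=1, v_2(b)=-5; units ≡ 7, 3 (mod 8); ε·ε+αω+βω = 1·1+1·1+-5·0 ≡ 0  ⇒  (a,b)_2 = +1.
v=31: a=31^-2·(≡9), b=31^0·(≡17) mod 31; (9|31)=+1, (17|31)=-1; (−1)^{-2·0·15}·(+1)^0·(-1)^-2 = +1.
v=3: a=3^2·(≡1), b=3^0·(≡1) mod 3; (1|3)=+1, (1|3)=+1; (−1)^{2·0·1}·(+1)^0·(+1)^2 = +1.
Ram(-770, -10010) = {5, ∞}; no ℚ_5-point on the conic.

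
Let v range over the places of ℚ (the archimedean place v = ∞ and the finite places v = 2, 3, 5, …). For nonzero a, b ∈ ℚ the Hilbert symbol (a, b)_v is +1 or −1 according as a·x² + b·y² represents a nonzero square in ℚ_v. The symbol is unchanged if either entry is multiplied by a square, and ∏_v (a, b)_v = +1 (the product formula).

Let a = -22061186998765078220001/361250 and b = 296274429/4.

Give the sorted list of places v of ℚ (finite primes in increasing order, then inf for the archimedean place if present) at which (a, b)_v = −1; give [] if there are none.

[2, 29, 37, 43]

Mod squares: a ≡ -1015058, b ≡ 30229. Check v ∈ {∞, 2, 3, 5, 11, 17, 19, 29, 37, 43}.
v=17: a=17^-2·(≡14), b=17^0·(≡11) mod 17; (14|17)=-1, (11|17)=-1; (−1)^{-2·0·8}·(-1)^0·(-1)^-2 = +1.
v=2: v_2(a)=-1, v_2(b)=-2; units ≡ 7, 5 (mod 8); ε·ε+αω+βω = 1·0+-1·1+-2·0 ≡ 1  ⇒  (a,b)_2 = -1.
v=11: a=11^5·(≡9), b=11^2·(≡1) mod 11; (9|11)=+1, (1|11)=+1; (−1)^{5·2·5}·(+1)^2·(+1)^5 = +1.
v=37: a=37^3·(≡22), b=37^1·(≡34) mod 37; (22|37)=-1, (34|37)=+1; (−1)^{3·1·18}·(-1)^1·(+1)^3 = -1.
v=∞: -1015058 < 0 and 30229 > 0  ⇒  (a,b)_∞ = +1.
v=5: a=5^-4·(≡3), b=5^0·(≡1) mod 5; (3|5)=-1, (1|5)=+1; (−1)^{-4·0·2}·(-1)^0·(+1)^-4 = +1.
v=29: a=29^1·(≡13), b=29^0·(≡19) mod 29; (13|29)=+1, (19|29)=-1; (−1)^{1·0·14}·(+1)^0·(-1)^1 = -1.
v=43: a=43^3·(≡16), b=43^1·(≡21) mod 43; (16|43)=+1, (21|43)=+1; (−1)^{3·1·21}·(+1)^1·(+1)^3 = -1.
v=19: a=19^4·(≡11), b=19^1·(≡18) mod 19; (11|19)=+1, (18|19)=-1; (−1)^{4·1·9}·(+1)^1·(-1)^4 = +1.
v=3: a=3^2·(≡1), b=3^4·(≡1) mod 3; (1|3)=+1, (1|3)=+1; (−1)^{2·4·1}·(+1)^4·(+1)^2 = +1.
Ram(-1015058, 30229) = {2, 29, 37, 43}; no ℚ_2-point on the conic.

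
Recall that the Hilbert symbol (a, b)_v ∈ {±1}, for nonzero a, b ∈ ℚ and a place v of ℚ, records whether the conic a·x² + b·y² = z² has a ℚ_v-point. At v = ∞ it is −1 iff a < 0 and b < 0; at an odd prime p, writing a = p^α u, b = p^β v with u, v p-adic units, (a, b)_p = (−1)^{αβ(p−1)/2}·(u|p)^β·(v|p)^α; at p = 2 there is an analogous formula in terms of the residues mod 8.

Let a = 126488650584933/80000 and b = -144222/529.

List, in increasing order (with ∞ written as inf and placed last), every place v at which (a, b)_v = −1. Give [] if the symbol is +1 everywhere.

(a, b) ≡ (532266, -78) mod (ℚ^×)²; places V = {2, 3, 5, 7, 13, 19, 23, 29, 43, ∞}.
(a,b)_29: α=1, u≡8; β=0, v≡20 (mod 29); (8|29)=-1, (20|29)=+1; sign (−1)^0·-1^0·+1^1 = +1.
(a,b)_∞: sgn(532266)=+, sgn(-78)=−, so +1.
(a,b)_2: α=-7, β=1; u≡5, v≡1 (mod 8); ε(u)ε(v)=0·0, αω(v)=-7·0, βω(u)=1·1; sum ≡ 1  ⇒  -1.
(a,b)_3: α=3, u≡2; β=1, v≡1 (mod 3); (2|3)=-1, (1|3)=+1; sign (−1)^1·-1^1·+1^3 = +1.
(a,b)_23: α=1, u≡3; β=-2, v≡11 (mod 23); (3|23)=+1, (11|23)=-1; sign (−1)^0·+1^-2·-1^1 = -1.
(a,b)_43: α=2, u≡20; β=2, v≡37 (mod 43); (20|43)=-1, (37|43)=-1; sign (−1)^0·-1^2·-1^2 = +1.
(a,b)_5: α=-4, u≡1; β=0, v≡2 (mod 5); (1|5)=+1, (2|5)=-1; sign (−1)^0·+1^0·-1^-4 = +1.
(a,b)_13: α=4, u≡8; β=1, v≡11 (mod 13); (8|13)=-1, (11|13)=-1; sign (−1)^0·-1^1·-1^4 = -1.
(a,b)_7: α=1, u≡1; β=0, v≡5 (mod 7); (1|7)=+1, (5|7)=-1; sign (−1)^0·+1^0·-1^1 = -1.
(a,b)_19: α=1, u≡18; β=0, v≡4 (mod 19); (18|19)=-1, (4|19)=+1; sign (−1)^0·-1^0·+1^1 = +1.
(532266, -78 / ℚ) ramifies at {2, 7, 13, 23}: a division algebra.

[2, 7, 13, 23]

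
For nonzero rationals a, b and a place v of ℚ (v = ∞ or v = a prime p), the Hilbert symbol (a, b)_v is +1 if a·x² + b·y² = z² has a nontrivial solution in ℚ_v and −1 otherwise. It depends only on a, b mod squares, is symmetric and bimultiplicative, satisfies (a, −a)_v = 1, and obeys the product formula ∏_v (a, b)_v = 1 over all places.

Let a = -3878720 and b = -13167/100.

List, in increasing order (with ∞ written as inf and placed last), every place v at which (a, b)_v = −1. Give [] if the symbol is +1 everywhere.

Mod squares: a ≡ -60605, b ≡ -1463. Check v ∈ {∞, 2, 3, 5, 7, 11, 17, 19, 23, 31}.
v=19: a=19^0·(≡16), b=19^1·(≡2) mod 19; (16|19)=+1, (2|19)=-1; (−1)^{0·1·9}·(+1)^1·(-1)^0 = +1.
v=11: a=11^0·(≡1), b=11^1·(≡2) mod 11; (1|11)=+1, (2|11)=-1; (−1)^{0·1·5}·(+1)^1·(-1)^0 = +1.
v=7: a=7^0·(≡1), b=7^1·(≡1) mod 7; (1|7)=+1, (1|7)=+1; (−1)^{0·1·3}·(+1)^1·(+1)^0 = +1.
v=31: a=31^1·(≡27), b=31^0·(≡10) mod 31; (27|31)=-1, (10|31)=+1; (−1)^{1·0·15}·(-1)^0·(+1)^1 = +1.
v=3: a=3^0·(≡1), b=3^2·(≡1) mod 3; (1|3)=+1, (1|3)=+1; (−1)^{0·2·1}·(+1)^2·(+1)^0 = +1.
v=2: v_2(a)=6, v_2(b)=-2; units ≡ 3, 1 (mod 8); ε·ε+αω+βω = 1·0+6·0+-2·1 ≡ 0  ⇒  (a,b)_2 = +1.
v=17: a=17^1·(≡14), b=17^0·(≡13) mod 17; (14|17)=-1, (13|17)=+1; (−1)^{1·0·8}·(-1)^0·(+1)^1 = +1.
v=5: a=5^1·(≡1), b=5^-2·(≡2) mod 5; (1|5)=+1, (2|5)=-1; (−1)^{1·-2·2}·(+1)^-2·(-1)^1 = -1.
v=23: a=23^1·(≡19), b=23^0·(≡13) mod 23; (19|23)=-1, (13|23)=+1; (−1)^{1·0·11}·(-1)^0·(+1)^1 = +1.
v=∞: -60605 < 0 and -1463 < 0  ⇒  (a,b)_∞ = -1.
(-60605, -1463 / ℚ) ramifies at {5, ∞}: a division algebra.

[5, inf]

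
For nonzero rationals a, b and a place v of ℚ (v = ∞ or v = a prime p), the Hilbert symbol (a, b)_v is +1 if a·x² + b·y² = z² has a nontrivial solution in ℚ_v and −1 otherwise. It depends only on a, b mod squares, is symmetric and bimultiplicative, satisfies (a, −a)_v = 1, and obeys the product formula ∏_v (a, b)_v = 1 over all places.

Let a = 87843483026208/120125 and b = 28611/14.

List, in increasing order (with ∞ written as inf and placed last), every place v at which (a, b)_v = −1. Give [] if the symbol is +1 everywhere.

[7, 11]

(a, b) ≡ (10, 154) mod (ℚ^×)²; places V = {2, 3, 5, 7, 11, 13, 17, 31, ∞}.
(a,b)_∞: sgn(10)=+, sgn(154)=+, so +1.
(a,b)_2: α=5, β=-1; u≡5, v≡5 (mod 8); ε(u)ε(v)=0·0, αω(v)=5·1, βω(u)=-1·1; sum ≡ 0  ⇒  +1.
(a,b)_31: α=-2, u≡28; β=0, v≡22 (mod 31); (28|31)=+1, (22|31)=-1; sign (−1)^0·+1^0·-1^-2 = +1.
(a,b)_17: α=4, u≡12; β=2, v≡1 (mod 17); (12|17)=-1, (1|17)=+1; sign (−1)^0·-1^2·+1^4 = +1.
(a,b)_7: α=4, u≡3; β=-1, v≡1 (mod 7); (3|7)=-1, (1|7)=+1; sign (−1)^0·-1^-1·+1^4 = -1.
(a,b)_3: α=4, u≡1; β=2, v≡1 (mod 3); (1|3)=+1, (1|3)=+1; sign (−1)^0·+1^2·+1^4 = +1.
(a,b)_5: α=-3, u≡3; β=0, v≡4 (mod 5); (3|5)=-1, (4|5)=+1; sign (−1)^0·-1^0·+1^-3 = +1.
(a,b)_13: α=2, u≡3; β=0, v≡11 (mod 13); (3|13)=+1, (11|13)=-1; sign (−1)^0·+1^0·-1^2 = +1.
(a,b)_11: α=0, u≡6; β=1, v≡9 (mod 11); (6|11)=-1, (9|11)=+1; sign (−1)^0·-1^1·+1^0 = -1.
|Ram(10, 154)| = 2, even; anisotropic at {7, 11}.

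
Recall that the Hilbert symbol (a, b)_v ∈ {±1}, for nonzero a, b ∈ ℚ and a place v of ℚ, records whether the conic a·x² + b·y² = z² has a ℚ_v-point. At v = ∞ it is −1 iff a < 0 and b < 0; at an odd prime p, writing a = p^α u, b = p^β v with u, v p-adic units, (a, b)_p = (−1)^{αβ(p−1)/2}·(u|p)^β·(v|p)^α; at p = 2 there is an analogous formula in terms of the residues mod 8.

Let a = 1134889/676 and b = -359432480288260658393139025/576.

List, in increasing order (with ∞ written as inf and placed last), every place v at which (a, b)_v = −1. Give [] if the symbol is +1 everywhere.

[13, 23]

(a, b) ≡ (23161, -11140441) mod (ℚ^×)²; places V = {2, 3, 5, 7, 11, 13, 19, 23, 37, 53, ∞}.
(a,b)_2: α=-2, β=-6; u≡1, v≡7 (mod 8); ε(u)ε(v)=0·1, αω(v)=-2·0, βω(u)=-6·0; sum ≡ 0  ⇒  +1.
(a,b)_13: α=-2, u≡7; β=3, v≡10 (mod 13); (7|13)=-1, (10|13)=+1; sign (−1)^0·-1^3·+1^-2 = -1.
(a,b)_7: α=2, u≡3; β=6, v≡6 (mod 7); (3|7)=-1, (6|7)=-1; sign (−1)^0·-1^6·-1^2 = +1.
(a,b)_53: α=1, u≡4; β=3, v≡38 (mod 53); (4|53)=+1, (38|53)=+1; sign (−1)^0·+1^3·+1^1 = +1.
(a,b)_∞: sgn(23161)=+, sgn(-11140441)=−, so +1.
(a,b)_37: α=0, u≡21; β=1, v≡29 (mod 37); (21|37)=+1, (29|37)=-1; sign (−1)^0·+1^1·-1^0 = +1.
(a,b)_11: α=0, u≡6; β=2, v≡10 (mod 11); (6|11)=-1, (10|11)=-1; sign (−1)^0·-1^2·-1^0 = +1.
(a,b)_23: α=1, u≡6; β=3, v≡2 (mod 23); (6|23)=+1, (2|23)=+1; sign (−1)^1·+1^3·+1^1 = -1.
(a,b)_3: α=0, u≡1; β=-2, v≡2 (mod 3); (1|3)=+1, (2|3)=-1; sign (−1)^0·+1^-2·-1^0 = +1.
(a,b)_5: α=0, u≡4; β=2, v≡4 (mod 5); (4|5)=+1, (4|5)=+1; sign (−1)^0·+1^2·+1^0 = +1.
(a,b)_19: α=1, u≡3; β=3, v≡7 (mod 19); (3|19)=-1, (7|19)=+1; sign (−1)^1·-1^3·+1^1 = +1.
(23161, -11140441 / ℚ) ramifies at {13, 23}: a division algebra.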